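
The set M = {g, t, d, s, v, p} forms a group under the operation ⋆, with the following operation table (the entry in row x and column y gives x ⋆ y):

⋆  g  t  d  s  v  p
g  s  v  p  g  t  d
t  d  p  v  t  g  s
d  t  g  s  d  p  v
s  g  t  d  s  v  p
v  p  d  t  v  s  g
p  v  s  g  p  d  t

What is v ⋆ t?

d

Read row v, column t: v ⋆ t = d.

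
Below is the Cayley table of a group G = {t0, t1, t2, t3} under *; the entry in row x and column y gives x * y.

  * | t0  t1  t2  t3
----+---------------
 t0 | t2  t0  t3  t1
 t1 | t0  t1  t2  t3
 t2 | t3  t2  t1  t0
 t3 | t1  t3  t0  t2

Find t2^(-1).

First locate the identity: row t1 matches the header, so t1 is the identity.
Scan row t2 for t1: t2 * t2 = t1. Hence t2^(-1) = t2.

t2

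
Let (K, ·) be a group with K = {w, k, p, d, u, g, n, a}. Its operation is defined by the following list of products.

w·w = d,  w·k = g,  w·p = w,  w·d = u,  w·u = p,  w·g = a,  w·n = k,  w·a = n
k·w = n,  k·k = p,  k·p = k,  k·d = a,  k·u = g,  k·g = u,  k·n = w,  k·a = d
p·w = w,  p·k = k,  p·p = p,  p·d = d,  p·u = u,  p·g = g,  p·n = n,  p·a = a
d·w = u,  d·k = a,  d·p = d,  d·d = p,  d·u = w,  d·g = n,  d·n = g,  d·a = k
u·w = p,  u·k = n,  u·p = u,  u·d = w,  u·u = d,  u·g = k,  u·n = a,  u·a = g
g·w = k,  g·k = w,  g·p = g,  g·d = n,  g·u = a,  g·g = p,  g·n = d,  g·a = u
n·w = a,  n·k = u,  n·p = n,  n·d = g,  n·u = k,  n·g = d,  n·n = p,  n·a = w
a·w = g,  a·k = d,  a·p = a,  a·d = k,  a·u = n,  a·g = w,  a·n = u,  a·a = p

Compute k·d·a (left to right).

k·d = a
a·a = p

p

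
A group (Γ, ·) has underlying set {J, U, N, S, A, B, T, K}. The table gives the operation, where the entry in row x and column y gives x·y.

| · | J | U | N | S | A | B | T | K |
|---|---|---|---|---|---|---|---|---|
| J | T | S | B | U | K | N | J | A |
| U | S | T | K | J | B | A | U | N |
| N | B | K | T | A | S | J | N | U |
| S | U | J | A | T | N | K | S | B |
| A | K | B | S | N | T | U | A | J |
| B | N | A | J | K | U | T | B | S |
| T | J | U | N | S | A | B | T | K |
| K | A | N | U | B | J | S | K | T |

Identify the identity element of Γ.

The identity e satisfies e·x = x for all x, so its row in the table reproduces the column headers.
Row T reads: J, U, N, S, A, B, T, K — exactly the header order. So T is the identity.

T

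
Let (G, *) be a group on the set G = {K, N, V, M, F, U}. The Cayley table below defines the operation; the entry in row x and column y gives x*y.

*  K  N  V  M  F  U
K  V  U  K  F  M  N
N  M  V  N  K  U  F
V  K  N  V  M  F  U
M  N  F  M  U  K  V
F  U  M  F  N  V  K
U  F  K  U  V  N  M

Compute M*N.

Read row M, column N: M*N = F.

F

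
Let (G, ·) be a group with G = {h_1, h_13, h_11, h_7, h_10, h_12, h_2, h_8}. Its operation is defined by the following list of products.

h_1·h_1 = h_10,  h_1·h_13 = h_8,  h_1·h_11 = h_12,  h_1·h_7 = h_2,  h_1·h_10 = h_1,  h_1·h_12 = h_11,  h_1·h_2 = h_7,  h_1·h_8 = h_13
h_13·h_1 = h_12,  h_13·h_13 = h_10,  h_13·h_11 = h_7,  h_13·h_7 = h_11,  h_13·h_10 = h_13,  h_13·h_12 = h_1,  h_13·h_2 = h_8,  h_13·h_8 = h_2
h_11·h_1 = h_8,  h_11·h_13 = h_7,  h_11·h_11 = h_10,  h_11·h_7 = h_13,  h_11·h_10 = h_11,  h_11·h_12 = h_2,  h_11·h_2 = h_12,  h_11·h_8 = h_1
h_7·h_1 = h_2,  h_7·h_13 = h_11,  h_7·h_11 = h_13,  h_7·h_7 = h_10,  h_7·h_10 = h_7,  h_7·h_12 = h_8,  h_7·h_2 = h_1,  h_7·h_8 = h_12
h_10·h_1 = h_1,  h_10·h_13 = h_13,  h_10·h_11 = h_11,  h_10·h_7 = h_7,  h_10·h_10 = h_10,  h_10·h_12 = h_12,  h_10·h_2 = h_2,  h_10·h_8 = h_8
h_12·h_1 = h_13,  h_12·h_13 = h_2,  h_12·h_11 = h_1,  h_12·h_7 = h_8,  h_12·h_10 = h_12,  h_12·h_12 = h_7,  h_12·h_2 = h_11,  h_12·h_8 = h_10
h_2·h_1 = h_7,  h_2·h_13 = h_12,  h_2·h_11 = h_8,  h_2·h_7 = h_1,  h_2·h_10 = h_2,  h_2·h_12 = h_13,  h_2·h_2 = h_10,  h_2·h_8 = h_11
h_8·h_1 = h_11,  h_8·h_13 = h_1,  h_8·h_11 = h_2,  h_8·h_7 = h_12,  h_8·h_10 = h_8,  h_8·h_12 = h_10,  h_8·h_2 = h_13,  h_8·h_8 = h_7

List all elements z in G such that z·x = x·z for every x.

{h_10, h_7}

An element z is central iff its row equals its column in the table.
For h_11: h_11·h_8 = h_1 ≠ h_2 = h_8·h_11, so h_11 ∉ Z.
Checking each element this way leaves Z(G) = {h_10, h_7}.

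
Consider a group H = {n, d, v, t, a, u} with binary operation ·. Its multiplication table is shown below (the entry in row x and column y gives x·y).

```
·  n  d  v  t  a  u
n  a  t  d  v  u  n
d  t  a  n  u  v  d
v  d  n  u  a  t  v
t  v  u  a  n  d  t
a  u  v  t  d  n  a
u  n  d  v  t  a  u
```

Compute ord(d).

The identity element is u (its row matches the header).
d^1 = d
d^2 = d·d = a
d^3 = a·d = v
d^4 = v·d = n
d^5 = n·d = t
d^6 = t·d = u
The first power of d equal to the identity is d^6, so ord(d) = 6.

6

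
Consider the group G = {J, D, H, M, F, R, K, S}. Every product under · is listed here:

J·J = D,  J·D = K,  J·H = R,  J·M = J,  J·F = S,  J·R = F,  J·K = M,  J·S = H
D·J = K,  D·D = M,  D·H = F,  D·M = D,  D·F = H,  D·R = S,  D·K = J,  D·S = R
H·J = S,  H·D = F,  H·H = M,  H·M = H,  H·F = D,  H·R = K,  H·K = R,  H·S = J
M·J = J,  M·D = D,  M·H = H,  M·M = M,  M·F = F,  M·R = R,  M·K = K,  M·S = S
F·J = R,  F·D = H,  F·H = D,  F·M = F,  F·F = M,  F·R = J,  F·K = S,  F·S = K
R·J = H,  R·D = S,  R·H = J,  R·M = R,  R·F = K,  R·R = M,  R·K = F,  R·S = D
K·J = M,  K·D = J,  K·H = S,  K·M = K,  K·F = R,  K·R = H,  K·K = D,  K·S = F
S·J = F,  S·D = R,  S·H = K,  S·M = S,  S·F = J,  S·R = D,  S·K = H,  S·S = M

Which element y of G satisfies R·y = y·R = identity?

R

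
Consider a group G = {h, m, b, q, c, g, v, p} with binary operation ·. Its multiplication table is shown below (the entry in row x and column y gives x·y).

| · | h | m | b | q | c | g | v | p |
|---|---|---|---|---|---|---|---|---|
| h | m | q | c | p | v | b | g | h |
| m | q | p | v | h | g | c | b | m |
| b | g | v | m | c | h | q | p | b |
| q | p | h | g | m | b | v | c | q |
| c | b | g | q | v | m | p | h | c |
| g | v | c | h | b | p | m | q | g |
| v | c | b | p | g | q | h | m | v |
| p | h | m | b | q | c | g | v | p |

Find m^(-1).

First locate the identity: row p matches the header, so p is the identity.
Scan row m for p: m·m = p. Hence m^(-1) = m.
(Structurally, G here is isomorphic to the quaternion group Q_8.)

m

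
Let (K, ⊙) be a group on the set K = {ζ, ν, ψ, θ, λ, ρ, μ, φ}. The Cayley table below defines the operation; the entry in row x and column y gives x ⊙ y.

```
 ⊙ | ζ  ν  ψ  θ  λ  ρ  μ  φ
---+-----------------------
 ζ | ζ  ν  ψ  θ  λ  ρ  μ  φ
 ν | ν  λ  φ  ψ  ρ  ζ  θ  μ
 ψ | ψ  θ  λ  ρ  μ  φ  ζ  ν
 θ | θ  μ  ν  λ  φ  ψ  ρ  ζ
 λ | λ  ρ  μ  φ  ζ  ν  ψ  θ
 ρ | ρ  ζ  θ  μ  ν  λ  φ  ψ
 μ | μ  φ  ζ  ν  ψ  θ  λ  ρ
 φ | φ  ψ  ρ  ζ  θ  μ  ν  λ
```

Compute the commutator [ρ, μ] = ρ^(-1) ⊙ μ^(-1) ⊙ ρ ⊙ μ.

λ

Identity is ζ; from the table ρ^(-1) = ν and μ^(-1) = ψ.
ν ⊙ ψ = φ
φ ⊙ ρ = μ
μ ⊙ μ = λ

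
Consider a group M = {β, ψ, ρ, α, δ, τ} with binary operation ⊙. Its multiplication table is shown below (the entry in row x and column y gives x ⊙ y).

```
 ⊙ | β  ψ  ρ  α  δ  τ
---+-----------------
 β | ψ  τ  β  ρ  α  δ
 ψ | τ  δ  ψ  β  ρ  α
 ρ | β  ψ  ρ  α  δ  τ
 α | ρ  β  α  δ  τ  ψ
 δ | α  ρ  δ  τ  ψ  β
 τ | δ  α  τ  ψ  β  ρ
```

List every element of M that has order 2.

Identity is ρ. Compute the order of each non-identity element by repeated multiplication:
  β: β → ψ → τ → δ → α → ρ  (order 6)
  ψ: ψ → δ → ρ  (order 3)
  α: α → δ → τ → ψ → β → ρ  (order 6)
  δ: δ → ψ → ρ  (order 3)
  τ: τ → ρ  (order 2)
Elements of order 2: {τ}.

{τ}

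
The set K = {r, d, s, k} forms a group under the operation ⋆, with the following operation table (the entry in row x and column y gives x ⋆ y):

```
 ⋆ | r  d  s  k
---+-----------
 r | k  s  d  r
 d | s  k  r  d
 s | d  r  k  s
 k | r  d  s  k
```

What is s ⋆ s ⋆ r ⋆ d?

s ⋆ s = k
k ⋆ r = r
r ⋆ d = s

s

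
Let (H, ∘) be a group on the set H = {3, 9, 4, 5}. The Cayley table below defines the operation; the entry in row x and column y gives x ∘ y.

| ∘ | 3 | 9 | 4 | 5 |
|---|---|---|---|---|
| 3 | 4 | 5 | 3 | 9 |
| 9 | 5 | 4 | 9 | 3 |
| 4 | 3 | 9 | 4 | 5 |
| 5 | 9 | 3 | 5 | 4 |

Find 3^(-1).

3

First locate the identity: row 4 matches the header, so 4 is the identity.
Scan row 3 for 4: 3 ∘ 3 = 4. Hence 3^(-1) = 3.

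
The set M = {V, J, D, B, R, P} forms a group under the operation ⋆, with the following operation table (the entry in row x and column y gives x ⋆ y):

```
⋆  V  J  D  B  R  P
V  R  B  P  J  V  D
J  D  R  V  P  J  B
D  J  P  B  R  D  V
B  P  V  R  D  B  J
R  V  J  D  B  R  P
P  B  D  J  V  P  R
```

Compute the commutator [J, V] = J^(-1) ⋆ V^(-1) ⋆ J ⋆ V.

B

Identity is R; from the table J^(-1) = J and V^(-1) = V.
J ⋆ V = D
D ⋆ J = P
P ⋆ V = B
(Structurally, M here is isomorphic to the symmetric group S_3.)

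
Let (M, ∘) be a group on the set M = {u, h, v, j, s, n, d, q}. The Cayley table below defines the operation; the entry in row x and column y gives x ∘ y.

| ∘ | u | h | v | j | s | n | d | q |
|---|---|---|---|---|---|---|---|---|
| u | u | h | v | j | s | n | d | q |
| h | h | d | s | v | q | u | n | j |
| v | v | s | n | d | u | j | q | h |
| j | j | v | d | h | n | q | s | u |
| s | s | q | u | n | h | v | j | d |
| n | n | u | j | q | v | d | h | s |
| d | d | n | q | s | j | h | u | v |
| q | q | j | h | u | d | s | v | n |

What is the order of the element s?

The identity element is u (its row matches the header).
s^1 = s
s^2 = s ∘ s = h
s^3 = h ∘ s = q
s^4 = q ∘ s = d
s^5 = d ∘ s = j
s^6 = j ∘ s = n
s^7 = n ∘ s = v
s^8 = v ∘ s = u
The first power of s equal to the identity is s^8, so ord(s) = 8.

8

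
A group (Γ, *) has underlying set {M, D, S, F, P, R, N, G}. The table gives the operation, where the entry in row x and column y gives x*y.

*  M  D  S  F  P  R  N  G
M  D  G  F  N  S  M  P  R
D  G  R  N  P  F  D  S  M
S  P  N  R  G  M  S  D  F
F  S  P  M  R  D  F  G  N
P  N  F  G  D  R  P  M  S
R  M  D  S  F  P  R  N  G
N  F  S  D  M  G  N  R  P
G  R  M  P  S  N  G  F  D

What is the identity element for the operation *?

The identity e satisfies e*x = x for all x, so its row in the table reproduces the column headers.
Row R reads: M, D, S, F, P, R, N, G — exactly the header order. So R is the identity.

R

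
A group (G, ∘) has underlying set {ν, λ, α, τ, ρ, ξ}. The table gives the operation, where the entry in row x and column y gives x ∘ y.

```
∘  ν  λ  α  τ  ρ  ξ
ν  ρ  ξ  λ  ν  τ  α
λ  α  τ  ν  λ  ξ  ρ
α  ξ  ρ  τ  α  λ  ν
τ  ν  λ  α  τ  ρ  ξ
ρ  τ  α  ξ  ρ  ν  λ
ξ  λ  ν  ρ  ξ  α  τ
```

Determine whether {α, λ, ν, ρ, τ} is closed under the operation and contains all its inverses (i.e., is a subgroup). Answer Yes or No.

ν ∘ λ = ξ, which is not in {α, λ, ν, ρ, τ}.
The subset is not closed under ∘, so it is not a subgroup.
(Structurally, G here is isomorphic to the symmetric group S_3.)

No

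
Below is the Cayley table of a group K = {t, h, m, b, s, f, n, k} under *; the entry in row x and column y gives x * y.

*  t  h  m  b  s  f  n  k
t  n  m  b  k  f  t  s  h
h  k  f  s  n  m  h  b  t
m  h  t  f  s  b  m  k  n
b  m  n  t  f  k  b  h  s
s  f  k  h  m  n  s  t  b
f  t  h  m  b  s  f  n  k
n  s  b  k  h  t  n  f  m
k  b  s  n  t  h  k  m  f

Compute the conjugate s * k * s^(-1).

The identity is f. In row s, the entry f sits in column t, so s^(-1) = t.
s * k = b
b * t = m

m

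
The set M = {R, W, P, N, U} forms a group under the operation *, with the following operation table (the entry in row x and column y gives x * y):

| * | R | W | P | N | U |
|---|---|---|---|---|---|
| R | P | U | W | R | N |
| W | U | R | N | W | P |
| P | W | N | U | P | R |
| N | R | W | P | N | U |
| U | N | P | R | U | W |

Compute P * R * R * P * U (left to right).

P * R = W
W * R = U
U * P = R
R * U = N

N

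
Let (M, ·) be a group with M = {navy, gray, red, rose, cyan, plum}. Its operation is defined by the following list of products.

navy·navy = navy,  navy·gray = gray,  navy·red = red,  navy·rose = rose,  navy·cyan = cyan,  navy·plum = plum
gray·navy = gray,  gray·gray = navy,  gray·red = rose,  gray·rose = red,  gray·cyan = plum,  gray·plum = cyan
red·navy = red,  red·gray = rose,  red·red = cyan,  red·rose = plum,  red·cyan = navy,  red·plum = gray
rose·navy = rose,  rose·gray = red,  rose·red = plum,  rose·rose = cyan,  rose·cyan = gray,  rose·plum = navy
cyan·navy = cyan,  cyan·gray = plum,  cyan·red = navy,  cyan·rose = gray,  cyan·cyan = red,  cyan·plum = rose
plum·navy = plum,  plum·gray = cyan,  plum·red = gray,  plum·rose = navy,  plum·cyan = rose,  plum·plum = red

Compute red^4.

red^1 = red
red^2 = red·red = cyan
red^3 = cyan·red = navy
red^4 = navy·red = red

red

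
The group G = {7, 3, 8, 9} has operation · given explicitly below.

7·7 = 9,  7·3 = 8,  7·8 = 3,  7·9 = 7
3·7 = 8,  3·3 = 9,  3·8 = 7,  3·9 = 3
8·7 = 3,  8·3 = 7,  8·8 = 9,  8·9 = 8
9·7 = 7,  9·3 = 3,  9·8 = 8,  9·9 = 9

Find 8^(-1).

First locate the identity: row 9 matches the header, so 9 is the identity.
Scan row 8 for 9: 8·8 = 9. Hence 8^(-1) = 8.
(Structurally, G here is isomorphic to the Klein four-group V_4.)

8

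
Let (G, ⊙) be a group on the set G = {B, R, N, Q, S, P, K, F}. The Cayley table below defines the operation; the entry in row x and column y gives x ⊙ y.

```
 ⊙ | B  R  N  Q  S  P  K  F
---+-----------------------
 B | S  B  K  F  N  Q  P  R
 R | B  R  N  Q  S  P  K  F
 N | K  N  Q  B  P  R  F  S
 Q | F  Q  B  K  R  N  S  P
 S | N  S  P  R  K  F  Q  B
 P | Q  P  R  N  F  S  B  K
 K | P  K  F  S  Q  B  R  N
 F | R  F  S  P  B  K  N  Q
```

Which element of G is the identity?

R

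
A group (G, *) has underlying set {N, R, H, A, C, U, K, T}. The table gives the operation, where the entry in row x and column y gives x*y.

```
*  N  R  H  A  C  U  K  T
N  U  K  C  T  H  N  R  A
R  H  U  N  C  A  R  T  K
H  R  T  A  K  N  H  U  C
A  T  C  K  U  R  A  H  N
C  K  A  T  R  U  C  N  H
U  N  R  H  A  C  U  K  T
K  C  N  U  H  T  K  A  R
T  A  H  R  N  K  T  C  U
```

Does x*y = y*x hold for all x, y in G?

H*R = T but R*H = N.
Since H and R do not commute, G is not abelian.

No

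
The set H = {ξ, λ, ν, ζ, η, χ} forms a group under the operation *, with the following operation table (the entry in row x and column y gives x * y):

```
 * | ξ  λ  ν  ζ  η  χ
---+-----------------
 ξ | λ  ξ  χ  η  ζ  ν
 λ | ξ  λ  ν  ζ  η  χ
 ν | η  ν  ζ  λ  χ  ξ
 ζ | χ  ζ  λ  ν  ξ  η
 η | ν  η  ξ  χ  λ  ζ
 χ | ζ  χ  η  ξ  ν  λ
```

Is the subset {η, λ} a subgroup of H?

{η, λ} contains the identity λ.
Checking products: every product of two elements of {η, λ} (read from the table) lies in {η, λ}, so the set is closed.
In a finite group, a nonempty closed subset is a subgroup. So {η, λ} ≤ H.
(Structurally, H here is isomorphic to the symmetric group S_3.)

Yes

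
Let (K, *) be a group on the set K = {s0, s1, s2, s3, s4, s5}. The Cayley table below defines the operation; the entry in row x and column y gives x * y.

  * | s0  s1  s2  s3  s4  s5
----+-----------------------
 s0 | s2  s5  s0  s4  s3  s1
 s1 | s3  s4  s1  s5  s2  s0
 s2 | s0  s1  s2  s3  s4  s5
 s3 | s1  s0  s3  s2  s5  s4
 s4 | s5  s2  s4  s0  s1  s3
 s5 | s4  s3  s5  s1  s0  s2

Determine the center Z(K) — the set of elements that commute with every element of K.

An element z is central iff its row equals its column in the table.
For s0: s0 * s4 = s3 ≠ s5 = s4 * s0, so s0 ∉ Z.
Checking each element this way leaves Z(K) = {s2}.
(Structurally, K here is isomorphic to the symmetric group S_3.)

{s2}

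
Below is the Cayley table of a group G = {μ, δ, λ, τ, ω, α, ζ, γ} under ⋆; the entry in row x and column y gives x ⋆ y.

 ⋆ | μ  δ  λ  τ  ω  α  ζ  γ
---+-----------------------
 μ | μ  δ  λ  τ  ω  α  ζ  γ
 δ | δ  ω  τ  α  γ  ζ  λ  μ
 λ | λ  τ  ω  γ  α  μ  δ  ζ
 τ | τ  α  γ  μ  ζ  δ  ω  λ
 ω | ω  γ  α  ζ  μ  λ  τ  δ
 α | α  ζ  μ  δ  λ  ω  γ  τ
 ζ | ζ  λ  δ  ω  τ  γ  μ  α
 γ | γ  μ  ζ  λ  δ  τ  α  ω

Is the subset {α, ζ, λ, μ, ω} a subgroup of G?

No

α ⋆ ζ = γ, which is not in {α, ζ, λ, μ, ω}.
The subset is not closed under ⋆, so it is not a subgroup.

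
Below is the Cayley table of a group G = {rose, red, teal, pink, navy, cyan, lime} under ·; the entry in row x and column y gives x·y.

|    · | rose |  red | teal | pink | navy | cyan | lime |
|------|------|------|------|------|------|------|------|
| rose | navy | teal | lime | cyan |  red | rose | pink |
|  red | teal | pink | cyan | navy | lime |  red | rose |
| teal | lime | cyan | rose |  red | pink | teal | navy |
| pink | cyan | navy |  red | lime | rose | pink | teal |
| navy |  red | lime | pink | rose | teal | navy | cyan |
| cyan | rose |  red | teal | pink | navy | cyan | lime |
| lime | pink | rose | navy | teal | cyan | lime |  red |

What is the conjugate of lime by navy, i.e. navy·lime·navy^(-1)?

lime

The identity is cyan. In row navy, the entry cyan sits in column lime, so navy^(-1) = lime.
navy·lime = cyan
cyan·lime = lime
(Structurally, G here is isomorphic to the cyclic group Z_7.)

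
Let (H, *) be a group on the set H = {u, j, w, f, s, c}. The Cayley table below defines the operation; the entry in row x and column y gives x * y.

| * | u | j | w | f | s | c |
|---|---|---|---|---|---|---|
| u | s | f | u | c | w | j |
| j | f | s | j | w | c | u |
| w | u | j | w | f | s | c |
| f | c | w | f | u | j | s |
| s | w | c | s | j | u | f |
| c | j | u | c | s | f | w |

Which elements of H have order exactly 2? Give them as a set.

{c}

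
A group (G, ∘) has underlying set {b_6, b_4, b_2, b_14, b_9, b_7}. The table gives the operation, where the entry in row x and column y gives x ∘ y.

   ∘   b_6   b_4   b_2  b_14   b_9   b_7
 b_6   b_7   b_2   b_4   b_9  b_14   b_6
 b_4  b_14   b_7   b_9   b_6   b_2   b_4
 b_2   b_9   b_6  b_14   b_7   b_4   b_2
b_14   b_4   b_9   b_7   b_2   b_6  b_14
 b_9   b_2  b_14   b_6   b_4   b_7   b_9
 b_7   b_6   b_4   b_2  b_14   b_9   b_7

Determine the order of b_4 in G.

The identity element is b_7 (its row matches the header).
b_4^1 = b_4
b_4^2 = b_4 ∘ b_4 = b_7
The first power of b_4 equal to the identity is b_4^2, so ord(b_4) = 2.

2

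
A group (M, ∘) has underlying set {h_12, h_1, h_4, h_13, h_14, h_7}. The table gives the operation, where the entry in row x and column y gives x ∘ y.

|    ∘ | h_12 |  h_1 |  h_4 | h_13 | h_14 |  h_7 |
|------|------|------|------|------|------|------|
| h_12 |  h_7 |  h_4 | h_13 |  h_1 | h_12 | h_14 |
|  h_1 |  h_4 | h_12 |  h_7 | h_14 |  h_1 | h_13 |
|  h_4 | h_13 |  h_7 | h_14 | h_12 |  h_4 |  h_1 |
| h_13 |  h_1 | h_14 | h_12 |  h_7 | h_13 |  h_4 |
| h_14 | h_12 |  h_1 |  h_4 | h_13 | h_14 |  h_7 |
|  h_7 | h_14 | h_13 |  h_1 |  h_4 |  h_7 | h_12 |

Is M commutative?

Check whether the table is symmetric across its main diagonal.
Every entry (row x, col y) equals the entry (row y, col x), so M is abelian.

Yes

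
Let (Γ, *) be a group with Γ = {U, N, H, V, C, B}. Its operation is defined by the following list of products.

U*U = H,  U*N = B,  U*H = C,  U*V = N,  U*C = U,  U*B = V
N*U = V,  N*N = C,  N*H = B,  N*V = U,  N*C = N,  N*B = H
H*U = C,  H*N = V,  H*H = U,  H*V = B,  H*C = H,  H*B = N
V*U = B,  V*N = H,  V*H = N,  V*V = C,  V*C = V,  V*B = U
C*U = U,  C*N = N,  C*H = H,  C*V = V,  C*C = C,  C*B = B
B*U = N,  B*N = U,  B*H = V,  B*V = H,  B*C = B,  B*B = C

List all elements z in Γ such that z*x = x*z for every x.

An element z is central iff its row equals its column in the table.
For U: U*V = N ≠ B = V*U, so U ∉ Z.
Checking each element this way leaves Z(Γ) = {C}.

{C}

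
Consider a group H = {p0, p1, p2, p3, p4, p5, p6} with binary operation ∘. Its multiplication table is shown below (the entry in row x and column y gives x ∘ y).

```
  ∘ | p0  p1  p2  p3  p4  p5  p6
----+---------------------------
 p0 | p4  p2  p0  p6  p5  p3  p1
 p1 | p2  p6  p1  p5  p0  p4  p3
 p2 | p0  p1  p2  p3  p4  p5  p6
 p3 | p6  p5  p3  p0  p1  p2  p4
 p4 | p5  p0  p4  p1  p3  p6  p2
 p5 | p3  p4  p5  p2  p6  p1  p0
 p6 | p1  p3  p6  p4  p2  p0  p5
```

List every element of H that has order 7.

{p0, p1, p3, p4, p5, p6}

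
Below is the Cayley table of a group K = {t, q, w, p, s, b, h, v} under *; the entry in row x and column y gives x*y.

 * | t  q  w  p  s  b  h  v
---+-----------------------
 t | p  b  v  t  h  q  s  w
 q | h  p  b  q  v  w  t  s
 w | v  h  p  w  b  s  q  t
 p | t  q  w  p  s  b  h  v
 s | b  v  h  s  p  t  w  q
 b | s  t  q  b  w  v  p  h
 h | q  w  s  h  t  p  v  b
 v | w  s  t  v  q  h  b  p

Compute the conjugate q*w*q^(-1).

The identity is p. In row q, the entry p sits in column q, so q^(-1) = q.
q*w = b
b*q = t
(Structurally, K here is isomorphic to the dihedral group D_4.)

t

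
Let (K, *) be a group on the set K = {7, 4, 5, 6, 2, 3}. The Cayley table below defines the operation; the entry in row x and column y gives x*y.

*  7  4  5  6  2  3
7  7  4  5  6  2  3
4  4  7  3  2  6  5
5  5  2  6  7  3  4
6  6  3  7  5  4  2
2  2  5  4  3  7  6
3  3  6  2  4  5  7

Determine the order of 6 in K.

3

The identity element is 7 (its row matches the header).
6^1 = 6
6^2 = 6*6 = 5
6^3 = 5*6 = 7
The first power of 6 equal to the identity is 6^3, so ord(6) = 3.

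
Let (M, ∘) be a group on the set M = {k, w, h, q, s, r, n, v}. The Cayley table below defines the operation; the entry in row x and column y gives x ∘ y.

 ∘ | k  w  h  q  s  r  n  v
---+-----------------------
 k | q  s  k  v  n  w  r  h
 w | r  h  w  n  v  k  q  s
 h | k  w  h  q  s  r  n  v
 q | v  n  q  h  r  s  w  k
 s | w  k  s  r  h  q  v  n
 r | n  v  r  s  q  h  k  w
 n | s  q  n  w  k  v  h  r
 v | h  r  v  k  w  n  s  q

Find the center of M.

An element z is central iff its row equals its column in the table.
For s: s ∘ k = w ≠ n = k ∘ s, so s ∉ Z.
Checking each element this way leaves Z(M) = {h, q}.

{h, q}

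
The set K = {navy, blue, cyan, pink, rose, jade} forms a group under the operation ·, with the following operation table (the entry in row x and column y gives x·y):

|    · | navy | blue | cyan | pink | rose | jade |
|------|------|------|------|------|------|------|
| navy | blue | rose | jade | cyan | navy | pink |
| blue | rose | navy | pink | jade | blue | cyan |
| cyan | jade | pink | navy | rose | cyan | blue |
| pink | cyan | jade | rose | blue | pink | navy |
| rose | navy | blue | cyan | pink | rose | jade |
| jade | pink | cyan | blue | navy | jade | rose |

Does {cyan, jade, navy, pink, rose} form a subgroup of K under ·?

No

pink·pink = blue, which is not in {cyan, jade, navy, pink, rose}.
The subset is not closed under ·, so it is not a subgroup.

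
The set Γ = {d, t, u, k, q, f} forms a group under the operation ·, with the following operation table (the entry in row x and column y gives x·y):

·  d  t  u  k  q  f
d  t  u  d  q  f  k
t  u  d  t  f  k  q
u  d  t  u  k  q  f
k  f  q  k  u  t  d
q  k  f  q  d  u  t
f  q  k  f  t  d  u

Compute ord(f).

2

The identity element is u (its row matches the header).
f^1 = f
f^2 = f·f = u
The first power of f equal to the identity is f^2, so ord(f) = 2.
(Structurally, Γ here is isomorphic to the symmetric group S_3.)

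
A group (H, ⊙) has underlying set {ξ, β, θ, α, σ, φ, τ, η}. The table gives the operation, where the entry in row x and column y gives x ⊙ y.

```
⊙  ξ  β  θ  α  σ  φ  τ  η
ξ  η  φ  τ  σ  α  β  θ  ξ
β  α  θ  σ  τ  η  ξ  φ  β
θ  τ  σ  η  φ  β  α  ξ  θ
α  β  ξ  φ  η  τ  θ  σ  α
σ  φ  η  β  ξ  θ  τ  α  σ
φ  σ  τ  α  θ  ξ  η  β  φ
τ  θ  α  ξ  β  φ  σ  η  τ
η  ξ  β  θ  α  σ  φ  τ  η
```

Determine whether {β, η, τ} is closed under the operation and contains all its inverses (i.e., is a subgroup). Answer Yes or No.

No

β ⊙ β = θ, which is not in {β, η, τ}.
The subset is not closed under ⊙, so it is not a subgroup.
(Structurally, H here is isomorphic to the dihedral group D_4.)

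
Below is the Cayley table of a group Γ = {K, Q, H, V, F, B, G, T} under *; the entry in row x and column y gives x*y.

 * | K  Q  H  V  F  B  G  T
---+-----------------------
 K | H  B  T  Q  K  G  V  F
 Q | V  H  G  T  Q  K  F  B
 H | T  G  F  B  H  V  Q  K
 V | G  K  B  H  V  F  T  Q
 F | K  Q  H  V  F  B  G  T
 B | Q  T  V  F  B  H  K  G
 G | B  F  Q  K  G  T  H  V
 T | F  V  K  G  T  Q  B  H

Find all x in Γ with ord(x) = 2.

Identity is F. Compute the order of each non-identity element by repeated multiplication:
  K: K → H → T → F  (order 4)
  Q: Q → H → G → F  (order 4)
  H: H → F  (order 2)
  V: V → H → B → F  (order 4)
  B: B → H → V → F  (order 4)
  G: G → H → Q → F  (order 4)
  T: T → H → K → F  (order 4)
Elements of order 2: {H}.

{H}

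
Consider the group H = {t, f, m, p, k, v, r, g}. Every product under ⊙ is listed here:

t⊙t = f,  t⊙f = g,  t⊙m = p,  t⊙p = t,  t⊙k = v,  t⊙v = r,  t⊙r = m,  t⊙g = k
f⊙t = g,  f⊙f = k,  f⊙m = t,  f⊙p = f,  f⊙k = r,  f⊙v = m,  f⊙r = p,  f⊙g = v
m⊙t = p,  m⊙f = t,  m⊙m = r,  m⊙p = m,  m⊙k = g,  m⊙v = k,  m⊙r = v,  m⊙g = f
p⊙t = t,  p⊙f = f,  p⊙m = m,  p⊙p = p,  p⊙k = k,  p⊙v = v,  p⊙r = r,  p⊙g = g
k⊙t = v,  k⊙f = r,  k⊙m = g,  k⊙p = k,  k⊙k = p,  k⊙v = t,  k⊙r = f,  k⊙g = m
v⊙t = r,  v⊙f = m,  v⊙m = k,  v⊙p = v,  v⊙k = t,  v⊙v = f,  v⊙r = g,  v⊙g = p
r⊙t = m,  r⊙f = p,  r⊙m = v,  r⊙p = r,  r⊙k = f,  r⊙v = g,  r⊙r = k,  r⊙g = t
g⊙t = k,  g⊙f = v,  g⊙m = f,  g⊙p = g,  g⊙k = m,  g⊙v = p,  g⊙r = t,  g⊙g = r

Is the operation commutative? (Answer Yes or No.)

Check whether the table is symmetric across its main diagonal.
Every entry (row x, col y) equals the entry (row y, col x), so H is abelian.

Yes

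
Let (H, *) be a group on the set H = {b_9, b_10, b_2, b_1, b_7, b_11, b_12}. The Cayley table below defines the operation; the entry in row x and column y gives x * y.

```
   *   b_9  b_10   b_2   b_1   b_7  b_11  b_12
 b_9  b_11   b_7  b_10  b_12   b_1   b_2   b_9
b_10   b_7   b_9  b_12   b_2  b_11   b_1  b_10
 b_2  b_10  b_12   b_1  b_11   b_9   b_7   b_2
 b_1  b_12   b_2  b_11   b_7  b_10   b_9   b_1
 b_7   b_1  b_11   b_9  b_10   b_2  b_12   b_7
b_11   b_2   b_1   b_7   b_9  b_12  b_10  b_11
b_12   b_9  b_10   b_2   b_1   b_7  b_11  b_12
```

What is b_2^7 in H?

b_12

b_2^1 = b_2
b_2^2 = b_2 * b_2 = b_1
b_2^3 = b_1 * b_2 = b_11
b_2^4 = b_11 * b_2 = b_7
b_2^5 = b_7 * b_2 = b_9
b_2^6 = b_9 * b_2 = b_10
b_2^7 = b_10 * b_2 = b_12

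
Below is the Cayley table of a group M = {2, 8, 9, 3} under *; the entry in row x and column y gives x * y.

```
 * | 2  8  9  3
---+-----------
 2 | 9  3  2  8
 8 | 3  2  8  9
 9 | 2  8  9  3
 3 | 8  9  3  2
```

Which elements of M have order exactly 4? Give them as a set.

Identity is 9. Compute the order of each non-identity element by repeated multiplication:
  2: 2 → 9  (order 2)
  8: 8 → 2 → 3 → 9  (order 4)
  3: 3 → 2 → 8 → 9  (order 4)
Elements of order 4: {3, 8}.

{3, 8}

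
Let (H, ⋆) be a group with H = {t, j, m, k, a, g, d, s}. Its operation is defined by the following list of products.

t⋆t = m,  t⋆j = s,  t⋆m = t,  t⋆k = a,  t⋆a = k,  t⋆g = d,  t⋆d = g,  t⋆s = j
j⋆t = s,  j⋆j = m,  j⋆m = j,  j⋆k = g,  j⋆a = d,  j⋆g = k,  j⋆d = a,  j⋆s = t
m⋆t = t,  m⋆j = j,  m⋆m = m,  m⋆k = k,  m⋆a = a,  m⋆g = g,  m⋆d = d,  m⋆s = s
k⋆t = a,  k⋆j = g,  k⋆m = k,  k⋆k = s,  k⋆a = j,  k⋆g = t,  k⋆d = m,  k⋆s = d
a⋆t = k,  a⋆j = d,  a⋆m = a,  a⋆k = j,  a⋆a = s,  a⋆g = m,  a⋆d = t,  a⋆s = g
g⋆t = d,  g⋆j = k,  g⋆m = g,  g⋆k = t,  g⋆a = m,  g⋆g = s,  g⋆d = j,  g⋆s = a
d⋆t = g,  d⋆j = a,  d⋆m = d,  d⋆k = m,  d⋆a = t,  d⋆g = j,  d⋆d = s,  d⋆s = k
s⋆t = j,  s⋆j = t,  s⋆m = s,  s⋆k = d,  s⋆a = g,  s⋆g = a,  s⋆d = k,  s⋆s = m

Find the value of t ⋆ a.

Read row t, column a: t ⋆ a = k.

k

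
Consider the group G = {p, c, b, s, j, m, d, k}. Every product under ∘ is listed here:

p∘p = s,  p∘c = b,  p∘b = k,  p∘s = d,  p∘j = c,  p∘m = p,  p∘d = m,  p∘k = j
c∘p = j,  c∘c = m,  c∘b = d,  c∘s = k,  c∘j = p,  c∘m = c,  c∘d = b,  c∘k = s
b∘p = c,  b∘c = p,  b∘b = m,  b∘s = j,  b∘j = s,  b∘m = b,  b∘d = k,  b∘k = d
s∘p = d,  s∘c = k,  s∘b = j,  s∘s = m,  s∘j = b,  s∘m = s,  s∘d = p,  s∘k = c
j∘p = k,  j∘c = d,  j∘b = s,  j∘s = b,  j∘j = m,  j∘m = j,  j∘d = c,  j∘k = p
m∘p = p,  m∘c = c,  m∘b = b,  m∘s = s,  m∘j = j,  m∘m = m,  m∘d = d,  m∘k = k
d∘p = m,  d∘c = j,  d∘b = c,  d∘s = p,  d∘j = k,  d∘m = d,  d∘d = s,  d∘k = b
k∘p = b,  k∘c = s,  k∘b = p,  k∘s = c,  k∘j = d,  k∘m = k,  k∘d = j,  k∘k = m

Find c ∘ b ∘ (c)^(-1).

j

The identity is m. In row c, the entry m sits in column c, so c^(-1) = c.
c ∘ b = d
d ∘ c = j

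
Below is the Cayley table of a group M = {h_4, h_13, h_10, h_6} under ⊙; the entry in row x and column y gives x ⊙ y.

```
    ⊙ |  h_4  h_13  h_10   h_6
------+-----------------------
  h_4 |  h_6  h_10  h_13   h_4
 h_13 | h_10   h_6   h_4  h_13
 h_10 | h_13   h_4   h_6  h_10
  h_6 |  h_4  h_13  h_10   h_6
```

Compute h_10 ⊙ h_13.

Read row h_10, column h_13: h_10 ⊙ h_13 = h_4.

h_4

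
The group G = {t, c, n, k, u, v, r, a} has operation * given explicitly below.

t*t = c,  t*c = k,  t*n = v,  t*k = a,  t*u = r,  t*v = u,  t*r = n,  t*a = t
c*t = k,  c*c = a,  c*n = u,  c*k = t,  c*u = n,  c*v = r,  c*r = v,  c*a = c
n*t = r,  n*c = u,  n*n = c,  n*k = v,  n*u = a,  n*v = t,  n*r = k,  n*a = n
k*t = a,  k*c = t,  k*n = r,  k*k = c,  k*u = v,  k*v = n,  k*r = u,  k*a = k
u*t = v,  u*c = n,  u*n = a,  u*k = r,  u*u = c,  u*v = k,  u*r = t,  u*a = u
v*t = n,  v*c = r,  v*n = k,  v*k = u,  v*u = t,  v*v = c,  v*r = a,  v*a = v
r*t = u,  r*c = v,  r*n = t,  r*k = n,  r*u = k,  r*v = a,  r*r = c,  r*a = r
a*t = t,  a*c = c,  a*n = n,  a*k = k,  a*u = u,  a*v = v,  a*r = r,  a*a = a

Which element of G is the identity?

The identity e satisfies e * x = x for all x, so its row in the table reproduces the column headers.
Row a reads: t, c, n, k, u, v, r, a — exactly the header order. So a is the identity.
(Structurally, G here is isomorphic to the quaternion group Q_8.)

a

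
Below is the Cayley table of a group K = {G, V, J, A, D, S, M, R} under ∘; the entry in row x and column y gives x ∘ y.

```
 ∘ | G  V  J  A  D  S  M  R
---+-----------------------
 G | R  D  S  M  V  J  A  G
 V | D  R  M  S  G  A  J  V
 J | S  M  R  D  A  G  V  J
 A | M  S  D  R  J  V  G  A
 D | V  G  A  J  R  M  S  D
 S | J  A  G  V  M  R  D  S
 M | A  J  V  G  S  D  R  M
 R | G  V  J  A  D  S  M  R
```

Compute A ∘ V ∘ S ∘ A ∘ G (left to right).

M

A ∘ V = S
S ∘ S = R
R ∘ A = A
A ∘ G = M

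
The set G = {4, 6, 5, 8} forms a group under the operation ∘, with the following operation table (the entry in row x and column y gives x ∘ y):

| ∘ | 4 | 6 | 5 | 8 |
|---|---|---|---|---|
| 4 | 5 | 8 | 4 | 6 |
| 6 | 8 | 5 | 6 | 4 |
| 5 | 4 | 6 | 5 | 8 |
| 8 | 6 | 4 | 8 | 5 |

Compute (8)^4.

5

8^1 = 8
8^2 = 8 ∘ 8 = 5
8^3 = 5 ∘ 8 = 8
8^4 = 8 ∘ 8 = 5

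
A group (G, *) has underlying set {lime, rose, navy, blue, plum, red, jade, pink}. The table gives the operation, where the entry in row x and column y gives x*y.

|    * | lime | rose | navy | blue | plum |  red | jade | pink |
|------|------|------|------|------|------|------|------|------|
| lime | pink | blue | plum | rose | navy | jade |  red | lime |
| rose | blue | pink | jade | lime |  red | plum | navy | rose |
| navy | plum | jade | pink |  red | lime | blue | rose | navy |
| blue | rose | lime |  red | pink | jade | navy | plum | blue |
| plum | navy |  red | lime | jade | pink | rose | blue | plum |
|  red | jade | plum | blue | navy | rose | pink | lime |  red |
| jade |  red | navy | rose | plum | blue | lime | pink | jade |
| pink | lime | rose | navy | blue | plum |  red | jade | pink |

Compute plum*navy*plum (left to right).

plum*navy = lime
lime*plum = navy

navy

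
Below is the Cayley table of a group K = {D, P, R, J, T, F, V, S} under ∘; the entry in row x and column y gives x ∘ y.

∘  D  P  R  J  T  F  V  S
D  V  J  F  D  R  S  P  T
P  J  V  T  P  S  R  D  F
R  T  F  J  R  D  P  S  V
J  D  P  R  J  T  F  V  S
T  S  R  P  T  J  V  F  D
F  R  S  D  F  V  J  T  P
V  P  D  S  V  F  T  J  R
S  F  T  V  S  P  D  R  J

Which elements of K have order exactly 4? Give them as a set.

Identity is J. Compute the order of each non-identity element by repeated multiplication:
  D: D → V → P → J  (order 4)
  P: P → V → D → J  (order 4)
  R: R → J  (order 2)
  T: T → J  (order 2)
  F: F → J  (order 2)
  V: V → J  (order 2)
  S: S → J  (order 2)
Elements of order 4: {D, P}.
(Structurally, K here is isomorphic to the dihedral group D_4.)

{D, P}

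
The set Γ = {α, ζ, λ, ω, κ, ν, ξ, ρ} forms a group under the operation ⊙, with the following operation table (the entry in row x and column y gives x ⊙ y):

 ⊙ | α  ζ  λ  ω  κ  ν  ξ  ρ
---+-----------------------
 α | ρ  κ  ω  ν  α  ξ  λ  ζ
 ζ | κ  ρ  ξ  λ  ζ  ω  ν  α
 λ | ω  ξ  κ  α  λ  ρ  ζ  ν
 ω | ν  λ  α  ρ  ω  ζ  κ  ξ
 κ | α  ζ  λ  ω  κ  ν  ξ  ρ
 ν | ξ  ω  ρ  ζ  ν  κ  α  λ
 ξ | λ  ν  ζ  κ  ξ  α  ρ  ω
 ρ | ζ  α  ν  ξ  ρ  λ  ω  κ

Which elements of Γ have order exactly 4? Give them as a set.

{α, ζ, ξ, ω}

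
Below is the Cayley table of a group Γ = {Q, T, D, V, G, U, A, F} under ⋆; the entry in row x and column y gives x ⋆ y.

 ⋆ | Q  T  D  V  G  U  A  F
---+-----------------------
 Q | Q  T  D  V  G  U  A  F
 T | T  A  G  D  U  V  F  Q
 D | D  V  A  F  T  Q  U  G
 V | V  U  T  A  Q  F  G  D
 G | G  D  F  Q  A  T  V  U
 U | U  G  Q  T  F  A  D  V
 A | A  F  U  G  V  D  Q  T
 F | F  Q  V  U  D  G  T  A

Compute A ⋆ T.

F

Read row A, column T: A ⋆ T = F.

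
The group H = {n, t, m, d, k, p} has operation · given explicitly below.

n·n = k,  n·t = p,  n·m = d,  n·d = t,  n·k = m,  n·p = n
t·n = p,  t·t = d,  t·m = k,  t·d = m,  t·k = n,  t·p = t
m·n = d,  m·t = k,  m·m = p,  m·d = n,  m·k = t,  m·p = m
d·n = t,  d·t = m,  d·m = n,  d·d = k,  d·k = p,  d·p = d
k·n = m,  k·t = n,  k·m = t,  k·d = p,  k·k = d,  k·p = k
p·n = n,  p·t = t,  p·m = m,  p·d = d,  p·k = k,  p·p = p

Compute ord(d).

3

The identity element is p (its row matches the header).
d^1 = d
d^2 = d·d = k
d^3 = k·d = p
The first power of d equal to the identity is d^3, so ord(d) = 3.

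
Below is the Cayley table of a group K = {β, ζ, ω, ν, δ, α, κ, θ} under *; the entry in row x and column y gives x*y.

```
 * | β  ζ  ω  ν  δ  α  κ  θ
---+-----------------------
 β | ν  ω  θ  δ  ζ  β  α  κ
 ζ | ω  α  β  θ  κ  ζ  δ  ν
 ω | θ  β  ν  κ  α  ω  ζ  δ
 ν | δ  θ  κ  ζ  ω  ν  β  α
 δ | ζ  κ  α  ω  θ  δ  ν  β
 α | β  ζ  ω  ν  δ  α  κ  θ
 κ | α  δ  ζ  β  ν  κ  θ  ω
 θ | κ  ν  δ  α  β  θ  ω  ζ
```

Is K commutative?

Check whether the table is symmetric across its main diagonal.
Every entry (row x, col y) equals the entry (row y, col x), so K is abelian.
(In fact K ≅ the cyclic group Z_8.)

Yes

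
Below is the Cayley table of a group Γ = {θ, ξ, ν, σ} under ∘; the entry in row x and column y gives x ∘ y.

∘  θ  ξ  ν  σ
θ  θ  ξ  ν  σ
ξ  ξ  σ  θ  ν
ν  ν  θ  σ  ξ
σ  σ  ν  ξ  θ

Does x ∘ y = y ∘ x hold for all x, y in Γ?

Check whether the table is symmetric across its main diagonal.
Every entry (row x, col y) equals the entry (row y, col x), so Γ is abelian.
(In fact Γ ≅ the cyclic group Z_4.)

Yes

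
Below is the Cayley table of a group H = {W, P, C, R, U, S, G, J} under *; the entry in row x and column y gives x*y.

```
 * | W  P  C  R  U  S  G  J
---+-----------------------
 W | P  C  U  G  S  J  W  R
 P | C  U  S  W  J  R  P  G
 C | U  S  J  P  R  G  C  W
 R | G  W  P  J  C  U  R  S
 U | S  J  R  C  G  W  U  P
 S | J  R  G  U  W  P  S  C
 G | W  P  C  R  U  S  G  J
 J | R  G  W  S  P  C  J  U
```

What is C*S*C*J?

W

C*S = G
G*C = C
C*J = W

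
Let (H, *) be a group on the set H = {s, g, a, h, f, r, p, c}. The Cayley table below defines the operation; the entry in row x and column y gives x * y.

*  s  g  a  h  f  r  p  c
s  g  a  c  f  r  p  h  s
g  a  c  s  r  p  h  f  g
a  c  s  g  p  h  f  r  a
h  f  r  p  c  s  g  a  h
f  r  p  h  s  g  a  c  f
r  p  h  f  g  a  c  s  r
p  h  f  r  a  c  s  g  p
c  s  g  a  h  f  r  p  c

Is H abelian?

Check whether the table is symmetric across its main diagonal.
Every entry (row x, col y) equals the entry (row y, col x), so H is abelian.

Yes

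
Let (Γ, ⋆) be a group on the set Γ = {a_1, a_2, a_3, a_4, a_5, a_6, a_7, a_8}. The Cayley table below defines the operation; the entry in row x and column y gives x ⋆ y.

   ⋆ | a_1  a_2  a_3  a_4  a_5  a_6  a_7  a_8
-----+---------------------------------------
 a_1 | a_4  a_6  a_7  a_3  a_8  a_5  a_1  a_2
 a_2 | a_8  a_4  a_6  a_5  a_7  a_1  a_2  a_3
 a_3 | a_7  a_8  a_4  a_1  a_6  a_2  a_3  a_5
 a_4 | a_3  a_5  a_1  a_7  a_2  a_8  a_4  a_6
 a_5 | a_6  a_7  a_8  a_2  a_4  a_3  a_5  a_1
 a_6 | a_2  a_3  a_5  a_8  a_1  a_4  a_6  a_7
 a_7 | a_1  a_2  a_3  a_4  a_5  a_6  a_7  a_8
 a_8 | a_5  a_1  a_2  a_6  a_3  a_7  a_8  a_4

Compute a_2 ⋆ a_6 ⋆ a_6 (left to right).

a_5

a_2 ⋆ a_6 = a_1
a_1 ⋆ a_6 = a_5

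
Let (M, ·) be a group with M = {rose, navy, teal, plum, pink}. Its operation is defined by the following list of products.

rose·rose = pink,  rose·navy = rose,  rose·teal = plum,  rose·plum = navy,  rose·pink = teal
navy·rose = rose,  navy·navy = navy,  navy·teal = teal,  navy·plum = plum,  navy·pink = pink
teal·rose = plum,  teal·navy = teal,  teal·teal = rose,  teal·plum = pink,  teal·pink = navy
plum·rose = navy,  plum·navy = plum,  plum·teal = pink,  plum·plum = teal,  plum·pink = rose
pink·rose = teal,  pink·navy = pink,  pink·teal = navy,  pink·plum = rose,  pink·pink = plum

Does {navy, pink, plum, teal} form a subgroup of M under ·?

pink·plum = rose, which is not in {navy, pink, plum, teal}.
The subset is not closed under ·, so it is not a subgroup.

No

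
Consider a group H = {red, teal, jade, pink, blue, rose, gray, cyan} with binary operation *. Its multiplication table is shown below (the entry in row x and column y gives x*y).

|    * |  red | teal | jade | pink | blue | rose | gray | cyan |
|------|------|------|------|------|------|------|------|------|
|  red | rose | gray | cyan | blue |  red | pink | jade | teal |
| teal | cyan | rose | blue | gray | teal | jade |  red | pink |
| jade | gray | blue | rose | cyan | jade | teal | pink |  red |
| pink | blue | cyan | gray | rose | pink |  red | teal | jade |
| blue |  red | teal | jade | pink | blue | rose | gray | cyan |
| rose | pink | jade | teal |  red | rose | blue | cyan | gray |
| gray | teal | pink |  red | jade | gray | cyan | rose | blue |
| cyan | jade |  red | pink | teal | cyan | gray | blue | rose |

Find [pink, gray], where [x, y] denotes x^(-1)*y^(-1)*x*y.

Identity is blue; from the table pink^(-1) = red and gray^(-1) = cyan.
red*cyan = teal
teal*pink = gray
gray*gray = rose
(Structurally, H here is isomorphic to the quaternion group Q_8.)

rose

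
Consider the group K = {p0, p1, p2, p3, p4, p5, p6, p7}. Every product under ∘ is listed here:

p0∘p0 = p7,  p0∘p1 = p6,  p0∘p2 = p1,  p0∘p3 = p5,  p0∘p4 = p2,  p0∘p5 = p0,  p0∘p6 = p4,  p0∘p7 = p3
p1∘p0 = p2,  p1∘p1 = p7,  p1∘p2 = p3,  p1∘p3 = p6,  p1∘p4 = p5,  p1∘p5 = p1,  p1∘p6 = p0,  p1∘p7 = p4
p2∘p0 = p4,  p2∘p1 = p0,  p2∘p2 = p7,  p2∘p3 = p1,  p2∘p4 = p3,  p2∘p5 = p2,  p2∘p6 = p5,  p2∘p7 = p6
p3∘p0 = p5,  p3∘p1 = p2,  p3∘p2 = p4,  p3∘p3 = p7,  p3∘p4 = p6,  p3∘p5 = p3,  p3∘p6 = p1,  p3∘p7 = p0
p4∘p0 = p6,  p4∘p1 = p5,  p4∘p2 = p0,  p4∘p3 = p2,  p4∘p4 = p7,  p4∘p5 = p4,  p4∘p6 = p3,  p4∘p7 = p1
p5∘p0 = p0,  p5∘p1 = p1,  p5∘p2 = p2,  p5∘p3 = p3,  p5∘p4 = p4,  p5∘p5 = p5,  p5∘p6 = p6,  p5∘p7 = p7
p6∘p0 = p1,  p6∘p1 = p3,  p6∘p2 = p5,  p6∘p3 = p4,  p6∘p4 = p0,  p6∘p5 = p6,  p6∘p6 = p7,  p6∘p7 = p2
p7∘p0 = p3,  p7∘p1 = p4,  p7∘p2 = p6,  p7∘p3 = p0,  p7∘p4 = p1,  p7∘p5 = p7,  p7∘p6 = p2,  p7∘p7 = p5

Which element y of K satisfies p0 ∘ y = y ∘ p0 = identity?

First locate the identity: row p5 matches the header, so p5 is the identity.
Scan row p0 for p5: p0 ∘ p3 = p5. Hence p0^(-1) = p3.

p3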